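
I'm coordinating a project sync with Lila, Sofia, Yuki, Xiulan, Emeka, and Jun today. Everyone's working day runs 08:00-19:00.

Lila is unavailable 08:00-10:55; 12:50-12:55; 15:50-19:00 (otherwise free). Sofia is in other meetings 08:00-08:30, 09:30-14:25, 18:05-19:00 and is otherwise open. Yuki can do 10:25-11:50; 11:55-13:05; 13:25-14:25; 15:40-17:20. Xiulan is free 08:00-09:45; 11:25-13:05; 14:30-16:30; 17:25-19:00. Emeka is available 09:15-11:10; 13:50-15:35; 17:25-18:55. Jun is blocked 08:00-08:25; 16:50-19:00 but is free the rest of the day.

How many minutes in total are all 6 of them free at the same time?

Lila free: 10:55-12:50, 12:55-15:50 (invert busy blocks within the working day).
Sofia free: 08:30-09:30, 14:25-18:05 (invert busy blocks within the working day).
Yuki free: 10:25-11:50, 11:55-13:05, 13:25-14:25, 15:40-17:20.
Xiulan free: 08:00-09:45, 11:25-13:05, 14:30-16:30, 17:25-19:00.
Emeka free: 09:15-11:10, 13:50-15:35, 17:25-18:55.
Jun free: 08:25-16:50 (invert busy blocks within the working day).
Lila ∩ Sofia: 14:25-15:50.
Lila ∩ Sofia ∩ Yuki: 15:40-15:50.
Lila ∩ Sofia ∩ Yuki ∩ Xiulan: 15:40-15:50.
Lila ∩ Sofia ∩ Yuki ∩ Xiulan ∩ Emeka: ∅.
Lila ∩ Sofia ∩ Yuki ∩ Xiulan ∩ Emeka ∩ Jun: ∅.
There is no time when everyone is free.
There is no common window, so the total is 0 minutes.

0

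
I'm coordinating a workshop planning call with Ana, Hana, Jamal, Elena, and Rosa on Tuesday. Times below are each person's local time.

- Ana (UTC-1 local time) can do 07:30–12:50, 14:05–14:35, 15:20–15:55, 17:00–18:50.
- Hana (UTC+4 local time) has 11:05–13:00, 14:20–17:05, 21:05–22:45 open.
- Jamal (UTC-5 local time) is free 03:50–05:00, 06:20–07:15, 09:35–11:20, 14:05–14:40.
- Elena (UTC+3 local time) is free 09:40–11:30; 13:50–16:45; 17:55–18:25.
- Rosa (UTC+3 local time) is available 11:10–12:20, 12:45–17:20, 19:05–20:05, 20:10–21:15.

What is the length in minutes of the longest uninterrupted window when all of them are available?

55

Ana in UTC: 08:30-13:50, 15:05-15:35, 16:20-16:55, 18:00-19:50 (add 1h to convert from UTC-1).
Hana in UTC: 07:05-09:00, 10:20-13:05, 17:05-18:45 (subtract 4h to convert from UTC+4).
Jamal in UTC: 08:50-10:00, 11:20-12:15, 14:35-16:20, 19:05-19:40 (add 5h to convert from UTC-5).
Elena in UTC: 06:40-08:30, 10:50-13:45, 14:55-15:25 (subtract 3h to convert from UTC+3).
Rosa in UTC: 08:10-09:20, 09:45-14:20, 16:05-17:05, 17:10-18:15 (subtract 3h to convert from UTC+3).
Ana ∩ Hana: 08:30-09:00, 10:20-13:05, 18:00-18:45.
Ana ∩ Hana ∩ Jamal: 08:50-09:00, 11:20-12:15.
Ana ∩ Hana ∩ Jamal ∩ Elena: 11:20-12:15.
Ana ∩ Hana ∩ Jamal ∩ Elena ∩ Rosa: 11:20-12:15.
So the common availability across everyone is 11:20-12:15.
The longest is 11:20-12:15 at 55 minutes.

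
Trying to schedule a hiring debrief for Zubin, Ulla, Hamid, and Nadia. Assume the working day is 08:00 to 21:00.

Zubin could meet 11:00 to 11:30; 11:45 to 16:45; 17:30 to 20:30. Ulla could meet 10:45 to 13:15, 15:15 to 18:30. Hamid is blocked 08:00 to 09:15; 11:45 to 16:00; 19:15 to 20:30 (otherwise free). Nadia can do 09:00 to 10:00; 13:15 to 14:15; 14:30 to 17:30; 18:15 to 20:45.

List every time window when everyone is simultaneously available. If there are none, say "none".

Zubin free: 11:00-11:30, 11:45-16:45, 17:30-20:30.
Ulla free: 10:45-13:15, 15:15-18:30.
Hamid free: 09:15-11:45, 16:00-19:15, 20:30-21:00 (invert busy blocks within the working day).
Nadia free: 09:00-10:00, 13:15-14:15, 14:30-17:30, 18:15-20:45.
Zubin ∩ Ulla: 11:00-11:30, 11:45-13:15, 15:15-16:45, 17:30-18:30.
Zubin ∩ Ulla ∩ Hamid: 11:00-11:30, 16:00-16:45, 17:30-18:30.
Zubin ∩ Ulla ∩ Hamid ∩ Nadia: 16:00-16:45, 18:15-18:30.
So the common availability across everyone is 16:00-16:45, 18:15-18:30.

16:00-16:45, 18:15-18:30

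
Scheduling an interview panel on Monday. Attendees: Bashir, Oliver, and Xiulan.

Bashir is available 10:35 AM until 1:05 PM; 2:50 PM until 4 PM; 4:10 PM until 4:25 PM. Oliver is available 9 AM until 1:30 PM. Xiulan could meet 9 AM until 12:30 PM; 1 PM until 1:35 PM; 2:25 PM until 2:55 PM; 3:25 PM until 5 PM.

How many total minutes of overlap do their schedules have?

120

Bashir ∩ Oliver: 10:35-13:05.
Bashir ∩ Oliver ∩ Xiulan: 10:35-12:30, 13:00-13:05.
So the common availability across everyone is 10:35-12:30, 13:00-13:05.
Summing the common windows: 115 + 5 = 120 minutes.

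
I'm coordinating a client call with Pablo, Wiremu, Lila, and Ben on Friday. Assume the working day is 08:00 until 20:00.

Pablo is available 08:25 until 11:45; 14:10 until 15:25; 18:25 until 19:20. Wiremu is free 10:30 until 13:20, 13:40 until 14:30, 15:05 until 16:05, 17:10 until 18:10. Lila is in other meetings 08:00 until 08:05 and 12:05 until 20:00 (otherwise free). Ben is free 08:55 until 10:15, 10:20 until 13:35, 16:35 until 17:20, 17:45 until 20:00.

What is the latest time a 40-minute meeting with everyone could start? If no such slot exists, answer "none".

11:05

Pablo free: 08:25-11:45, 14:10-15:25, 18:25-19:20.
Wiremu free: 10:30-13:20, 13:40-14:30, 15:05-16:05, 17:10-18:10.
Lila free: 08:05-12:05 (invert busy blocks within the working day).
Ben free: 08:55-10:15, 10:20-13:35, 16:35-17:20, 17:45-20:00.
Pablo ∩ Wiremu: 10:30-11:45, 14:10-14:30, 15:05-15:25.
Pablo ∩ Wiremu ∩ Lila: 10:30-11:45.
Pablo ∩ Wiremu ∩ Lila ∩ Ben: 10:30-11:45.
The last common window of at least 40 minutes is 10:30-11:45; a 40-minute meeting can start as late as 11:05 and still end by 11:45.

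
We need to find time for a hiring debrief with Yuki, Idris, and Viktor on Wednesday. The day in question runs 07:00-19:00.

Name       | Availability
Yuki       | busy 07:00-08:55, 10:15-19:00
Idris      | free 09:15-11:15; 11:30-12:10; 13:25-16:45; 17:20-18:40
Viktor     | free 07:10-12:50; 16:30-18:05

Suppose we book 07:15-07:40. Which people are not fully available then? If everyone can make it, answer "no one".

Idris, Yuki

Yuki free: 08:55-10:15 (invert busy blocks within the working day).
Idris free: 09:15-11:15, 11:30-12:10, 13:25-16:45, 17:20-18:40.
Viktor free: 07:10-12:50, 16:30-18:05.
Yuki: not fully free for 07:15-07:40. Idris: not fully free for 07:15-07:40. Viktor: free for 07:15-07:40.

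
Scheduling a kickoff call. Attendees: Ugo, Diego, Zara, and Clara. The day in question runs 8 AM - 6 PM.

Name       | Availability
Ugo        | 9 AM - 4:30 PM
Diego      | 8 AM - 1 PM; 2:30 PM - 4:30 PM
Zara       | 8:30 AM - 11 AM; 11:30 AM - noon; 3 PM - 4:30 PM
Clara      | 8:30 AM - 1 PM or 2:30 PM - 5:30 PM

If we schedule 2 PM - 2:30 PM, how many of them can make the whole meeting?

Ugo can make the full 14:00-14:30 slot — that's 1.

1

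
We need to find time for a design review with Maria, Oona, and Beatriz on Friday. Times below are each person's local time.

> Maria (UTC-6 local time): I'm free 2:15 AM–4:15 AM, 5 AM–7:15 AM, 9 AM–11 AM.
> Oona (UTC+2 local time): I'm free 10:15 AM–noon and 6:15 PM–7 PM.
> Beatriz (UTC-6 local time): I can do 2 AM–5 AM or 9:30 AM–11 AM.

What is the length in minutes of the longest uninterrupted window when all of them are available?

105

Maria in UTC: 08:15-10:15, 11:00-13:15, 15:00-17:00 (add 6h to convert from UTC-6).
Oona in UTC: 08:15-10:00, 16:15-17:00 (subtract 2h to convert from UTC+2).
Beatriz in UTC: 08:00-11:00, 15:30-17:00 (add 6h to convert from UTC-6).
Maria ∩ Oona: 08:15-10:00, 16:15-17:00.
Maria ∩ Oona ∩ Beatriz: 08:15-10:00, 16:15-17:00.
The longest is 08:15-10:00 at 105 minutes.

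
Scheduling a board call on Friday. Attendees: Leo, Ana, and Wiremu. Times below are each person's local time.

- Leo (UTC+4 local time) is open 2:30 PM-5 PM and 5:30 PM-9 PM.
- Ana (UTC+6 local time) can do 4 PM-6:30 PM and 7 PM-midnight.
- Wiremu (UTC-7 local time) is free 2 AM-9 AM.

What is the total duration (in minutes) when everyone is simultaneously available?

Leo in UTC: 10:30-13:00, 13:30-17:00 (subtract 4h to convert from UTC+4).
Ana in UTC: 10:00-12:30, 13:00-18:00 (subtract 6h to convert from UTC+6).
Wiremu in UTC: 09:00-16:00 (add 7h to convert from UTC-7).
Leo ∩ Ana: 10:30-12:30, 13:30-17:00.
Leo ∩ Ana ∩ Wiremu: 10:30-12:30, 13:30-16:00.
Those are the intersection windows.
Summing the common windows: 120 + 150 = 270 minutes.

270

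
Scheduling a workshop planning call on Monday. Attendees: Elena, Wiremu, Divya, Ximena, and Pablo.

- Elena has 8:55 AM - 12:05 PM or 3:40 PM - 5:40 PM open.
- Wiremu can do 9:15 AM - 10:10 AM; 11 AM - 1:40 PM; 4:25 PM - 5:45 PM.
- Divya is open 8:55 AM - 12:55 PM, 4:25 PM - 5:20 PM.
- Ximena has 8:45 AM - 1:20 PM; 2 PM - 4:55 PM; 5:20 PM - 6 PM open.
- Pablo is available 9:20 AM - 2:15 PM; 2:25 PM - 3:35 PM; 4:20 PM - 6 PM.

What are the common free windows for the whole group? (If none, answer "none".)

Elena ∩ Wiremu: 09:15-10:10, 11:00-12:05, 16:25-17:40.
Elena ∩ Wiremu ∩ Divya: 09:15-10:10, 11:00-12:05, 16:25-17:20.
Elena ∩ Wiremu ∩ Divya ∩ Ximena: 09:15-10:10, 11:00-12:05, 16:25-16:55.
Elena ∩ Wiremu ∩ Divya ∩ Ximena ∩ Pablo: 09:20-10:10, 11:00-12:05, 16:25-16:55.
Those are the intersection windows.

09:20-10:10, 11:00-12:05, 16:25-16:55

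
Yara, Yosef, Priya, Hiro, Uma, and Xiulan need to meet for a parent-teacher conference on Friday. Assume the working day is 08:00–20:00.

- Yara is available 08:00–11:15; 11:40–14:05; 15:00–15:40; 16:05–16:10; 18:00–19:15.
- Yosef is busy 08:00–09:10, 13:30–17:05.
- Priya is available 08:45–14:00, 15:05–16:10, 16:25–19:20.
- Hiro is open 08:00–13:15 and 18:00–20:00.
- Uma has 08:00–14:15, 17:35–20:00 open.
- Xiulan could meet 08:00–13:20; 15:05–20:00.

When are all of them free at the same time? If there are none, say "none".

09:10-11:15, 11:40-13:15, 18:00-19:15

Yara free: 08:00-11:15, 11:40-14:05, 15:00-15:40, 16:05-16:10, 18:00-19:15.
Yosef free: 09:10-13:30, 17:05-20:00 (invert busy blocks within the working day).
Priya free: 08:45-14:00, 15:05-16:10, 16:25-19:20.
Hiro free: 08:00-13:15, 18:00-20:00.
Uma free: 08:00-14:15, 17:35-20:00.
Xiulan free: 08:00-13:20, 15:05-20:00.
Yara ∩ Yosef: 09:10-11:15, 11:40-13:30, 18:00-19:15.
Yara ∩ Yosef ∩ Priya: 09:10-11:15, 11:40-13:30, 18:00-19:15.
Yara ∩ Yosef ∩ Priya ∩ Hiro: 09:10-11:15, 11:40-13:15, 18:00-19:15.
Yara ∩ Yosef ∩ Priya ∩ Hiro ∩ Uma: 09:10-11:15, 11:40-13:15, 18:00-19:15.
Yara ∩ Yosef ∩ Priya ∩ Hiro ∩ Uma ∩ Xiulan: 09:10-11:15, 11:40-13:15, 18:00-19:15.
So the common availability across everyone is 09:10-11:15, 11:40-13:15, 18:00-19:15.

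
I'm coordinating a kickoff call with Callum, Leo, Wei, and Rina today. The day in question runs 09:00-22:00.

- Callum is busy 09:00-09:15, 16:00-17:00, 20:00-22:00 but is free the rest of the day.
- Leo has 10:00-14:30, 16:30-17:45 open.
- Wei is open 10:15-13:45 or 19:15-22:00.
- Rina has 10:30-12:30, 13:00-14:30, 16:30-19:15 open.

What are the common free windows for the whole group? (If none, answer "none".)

10:30-12:30, 13:00-13:45

Callum free: 09:15-16:00, 17:00-20:00 (invert busy blocks within the working day).
Leo free: 10:00-14:30, 16:30-17:45.
Wei free: 10:15-13:45, 19:15-22:00.
Rina free: 10:30-12:30, 13:00-14:30, 16:30-19:15.
Callum ∩ Leo: 10:00-14:30, 17:00-17:45.
Callum ∩ Leo ∩ Wei: 10:15-13:45.
Callum ∩ Leo ∩ Wei ∩ Rina: 10:30-12:30, 13:00-13:45.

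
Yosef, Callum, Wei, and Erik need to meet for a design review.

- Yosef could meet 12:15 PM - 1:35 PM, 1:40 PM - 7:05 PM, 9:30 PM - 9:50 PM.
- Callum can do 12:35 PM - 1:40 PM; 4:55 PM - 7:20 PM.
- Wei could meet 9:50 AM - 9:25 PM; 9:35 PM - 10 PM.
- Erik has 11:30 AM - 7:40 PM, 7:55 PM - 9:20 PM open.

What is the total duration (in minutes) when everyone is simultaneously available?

190

Yosef ∩ Callum: 12:35-13:35, 16:55-19:05.
Yosef ∩ Callum ∩ Wei: 12:35-13:35, 16:55-19:05.
Yosef ∩ Callum ∩ Wei ∩ Erik: 12:35-13:35, 16:55-19:05.
Summing the common windows: 60 + 130 = 190 minutes.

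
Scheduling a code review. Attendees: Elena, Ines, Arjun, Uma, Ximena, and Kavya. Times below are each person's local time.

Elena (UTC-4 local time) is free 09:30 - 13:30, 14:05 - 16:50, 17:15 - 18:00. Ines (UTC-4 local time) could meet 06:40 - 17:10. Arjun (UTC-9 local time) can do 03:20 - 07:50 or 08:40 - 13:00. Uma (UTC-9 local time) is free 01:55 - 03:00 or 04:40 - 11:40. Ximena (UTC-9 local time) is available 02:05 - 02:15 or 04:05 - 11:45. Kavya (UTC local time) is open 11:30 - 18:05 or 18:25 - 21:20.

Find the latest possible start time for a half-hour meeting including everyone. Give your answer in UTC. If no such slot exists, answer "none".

Elena in UTC: 13:30-17:30, 18:05-20:50, 21:15-22:00 (add 4h to convert from UTC-4).
Ines in UTC: 10:40-21:10 (add 4h to convert from UTC-4).
Arjun in UTC: 12:20-16:50, 17:40-22:00 (add 9h to convert from UTC-9).
Uma in UTC: 10:55-12:00, 13:40-20:40 (add 9h to convert from UTC-9).
Ximena in UTC: 11:05-11:15, 13:05-20:45 (add 9h to convert from UTC-9).
Kavya in UTC: 11:30-18:05, 18:25-21:20.
Elena ∩ Ines: 13:30-17:30, 18:05-20:50.
Elena ∩ Ines ∩ Arjun: 13:30-16:50, 18:05-20:50.
Elena ∩ Ines ∩ Arjun ∩ Uma: 13:40-16:50, 18:05-20:40.
Elena ∩ Ines ∩ Arjun ∩ Uma ∩ Ximena: 13:40-16:50, 18:05-20:40.
Elena ∩ Ines ∩ Arjun ∩ Uma ∩ Ximena ∩ Kavya: 13:40-16:50, 18:25-20:40.
The last common window of at least 30 minutes is 18:25-20:40; a 30-minute meeting can start as late as 20:10 and still end by 20:40.

20:10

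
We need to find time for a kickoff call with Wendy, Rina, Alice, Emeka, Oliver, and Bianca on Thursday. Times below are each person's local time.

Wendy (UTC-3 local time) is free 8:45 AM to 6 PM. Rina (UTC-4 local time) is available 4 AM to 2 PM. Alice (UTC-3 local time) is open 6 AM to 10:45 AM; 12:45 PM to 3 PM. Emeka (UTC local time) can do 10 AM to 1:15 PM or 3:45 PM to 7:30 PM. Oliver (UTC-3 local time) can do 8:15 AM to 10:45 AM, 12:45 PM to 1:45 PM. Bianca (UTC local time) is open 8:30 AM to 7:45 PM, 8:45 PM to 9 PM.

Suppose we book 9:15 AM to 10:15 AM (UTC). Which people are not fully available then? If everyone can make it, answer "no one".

Emeka, Oliver, Wendy

Wendy in UTC: 11:45-21:00 (add 3h to convert from UTC-3).
Rina in UTC: 08:00-18:00 (add 4h to convert from UTC-4).
Alice in UTC: 09:00-13:45, 15:45-18:00 (add 3h to convert from UTC-3).
Emeka in UTC: 10:00-13:15, 15:45-19:30.
Oliver in UTC: 11:15-13:45, 15:45-16:45 (add 3h to convert from UTC-3).
Bianca in UTC: 08:30-19:45, 20:45-21:00.
Wendy: not fully free for 09:15-10:15. Rina: free for 09:15-10:15. Alice: free for 09:15-10:15. Emeka: not fully free for 09:15-10:15. Oliver: not fully free for 09:15-10:15. Bianca: free for 09:15-10:15.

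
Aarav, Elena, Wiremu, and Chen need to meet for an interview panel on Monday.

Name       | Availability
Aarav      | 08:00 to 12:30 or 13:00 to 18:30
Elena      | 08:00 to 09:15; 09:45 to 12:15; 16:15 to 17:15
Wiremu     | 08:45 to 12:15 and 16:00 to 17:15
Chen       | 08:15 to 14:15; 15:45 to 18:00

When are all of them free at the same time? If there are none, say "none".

Aarav ∩ Elena: 08:00-09:15, 09:45-12:15, 16:15-17:15.
Aarav ∩ Elena ∩ Wiremu: 08:45-09:15, 09:45-12:15, 16:15-17:15.
Aarav ∩ Elena ∩ Wiremu ∩ Chen: 08:45-09:15, 09:45-12:15, 16:15-17:15.

08:45-09:15, 09:45-12:15, 16:15-17:15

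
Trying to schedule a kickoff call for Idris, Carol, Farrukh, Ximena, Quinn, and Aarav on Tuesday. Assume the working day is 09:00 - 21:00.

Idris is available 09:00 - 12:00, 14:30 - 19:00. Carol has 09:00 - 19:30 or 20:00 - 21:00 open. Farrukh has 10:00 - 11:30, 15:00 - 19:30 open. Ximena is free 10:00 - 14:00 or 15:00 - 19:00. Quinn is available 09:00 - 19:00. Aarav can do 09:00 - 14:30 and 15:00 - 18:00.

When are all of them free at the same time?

Idris ∩ Carol: 09:00-12:00, 14:30-19:00.
Idris ∩ Carol ∩ Farrukh: 10:00-11:30, 15:00-19:00.
Idris ∩ Carol ∩ Farrukh ∩ Ximena: 10:00-11:30, 15:00-19:00.
Idris ∩ Carol ∩ Farrukh ∩ Ximena ∩ Quinn: 10:00-11:30, 15:00-19:00.
Idris ∩ Carol ∩ Farrukh ∩ Ximena ∩ Quinn ∩ Aarav: 10:00-11:30, 15:00-18:00.
So the common availability across everyone is 10:00-11:30, 15:00-18:00.

10:00-11:30, 15:00-18:00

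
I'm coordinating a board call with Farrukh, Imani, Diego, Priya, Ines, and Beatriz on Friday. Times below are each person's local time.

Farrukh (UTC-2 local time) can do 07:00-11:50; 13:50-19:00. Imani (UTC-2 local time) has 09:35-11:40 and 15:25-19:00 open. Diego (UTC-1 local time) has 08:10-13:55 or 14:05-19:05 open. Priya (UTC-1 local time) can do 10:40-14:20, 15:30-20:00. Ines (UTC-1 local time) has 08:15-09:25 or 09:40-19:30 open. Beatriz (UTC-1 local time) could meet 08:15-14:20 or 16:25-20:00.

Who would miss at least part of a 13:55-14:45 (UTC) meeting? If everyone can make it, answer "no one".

Farrukh in UTC: 09:00-13:50, 15:50-21:00 (add 2h to convert from UTC-2).
Imani in UTC: 11:35-13:40, 17:25-21:00 (add 2h to convert from UTC-2).
Diego in UTC: 09:10-14:55, 15:05-20:05 (add 1h to convert from UTC-1).
Priya in UTC: 11:40-15:20, 16:30-21:00 (add 1h to convert from UTC-1).
Ines in UTC: 09:15-10:25, 10:40-20:30 (add 1h to convert from UTC-1).
Beatriz in UTC: 09:15-15:20, 17:25-21:00 (add 1h to convert from UTC-1).
Farrukh: not fully free for 13:55-14:45. Imani: not fully free for 13:55-14:45. Diego: free for 13:55-14:45. Priya: free for 13:55-14:45. Ines: free for 13:55-14:45. Beatriz: free for 13:55-14:45.

Farrukh, Imani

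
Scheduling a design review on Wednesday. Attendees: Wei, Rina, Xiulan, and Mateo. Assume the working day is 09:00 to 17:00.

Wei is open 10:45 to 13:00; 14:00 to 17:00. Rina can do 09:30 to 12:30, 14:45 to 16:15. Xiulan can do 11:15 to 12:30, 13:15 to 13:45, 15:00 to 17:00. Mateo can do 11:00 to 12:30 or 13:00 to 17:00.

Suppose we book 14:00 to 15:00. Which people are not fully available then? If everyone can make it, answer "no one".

Wei: free for 14:00-15:00. Rina: not fully free for 14:00-15:00. Xiulan: not fully free for 14:00-15:00. Mateo: free for 14:00-15:00.

Rina, Xiulan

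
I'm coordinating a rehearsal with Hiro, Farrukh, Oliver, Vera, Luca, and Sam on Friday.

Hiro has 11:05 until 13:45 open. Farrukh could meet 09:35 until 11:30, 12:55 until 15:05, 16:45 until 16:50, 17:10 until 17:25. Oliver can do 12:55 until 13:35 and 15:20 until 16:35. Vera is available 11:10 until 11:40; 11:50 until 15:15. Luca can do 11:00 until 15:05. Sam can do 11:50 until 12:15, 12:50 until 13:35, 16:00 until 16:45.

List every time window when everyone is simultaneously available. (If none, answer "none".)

12:55-13:35

Hiro ∩ Farrukh: 11:05-11:30, 12:55-13:45.
Hiro ∩ Farrukh ∩ Oliver: 12:55-13:35.
Hiro ∩ Farrukh ∩ Oliver ∩ Vera: 12:55-13:35.
Hiro ∩ Farrukh ∩ Oliver ∩ Vera ∩ Luca: 12:55-13:35.
Hiro ∩ Farrukh ∩ Oliver ∩ Vera ∩ Luca ∩ Sam: 12:55-13:35.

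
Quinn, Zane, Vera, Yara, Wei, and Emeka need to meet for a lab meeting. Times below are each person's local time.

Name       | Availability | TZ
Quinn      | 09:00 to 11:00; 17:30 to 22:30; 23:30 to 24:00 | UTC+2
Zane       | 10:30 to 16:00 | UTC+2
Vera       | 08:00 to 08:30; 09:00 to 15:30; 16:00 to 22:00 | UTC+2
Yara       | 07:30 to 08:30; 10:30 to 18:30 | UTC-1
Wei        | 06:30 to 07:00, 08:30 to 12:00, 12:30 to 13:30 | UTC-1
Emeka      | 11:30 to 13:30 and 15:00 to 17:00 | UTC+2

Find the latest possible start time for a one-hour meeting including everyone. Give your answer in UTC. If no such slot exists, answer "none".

Quinn in UTC: 07:00-09:00, 15:30-20:30, 21:30-22:00 (subtract 2h to convert from UTC+2).
Zane in UTC: 08:30-14:00 (subtract 2h to convert from UTC+2).
Vera in UTC: 06:00-06:30, 07:00-13:30, 14:00-20:00 (subtract 2h to convert from UTC+2).
Yara in UTC: 08:30-09:30, 11:30-19:30 (add 1h to convert from UTC-1).
Wei in UTC: 07:30-08:00, 09:30-13:00, 13:30-14:30 (add 1h to convert from UTC-1).
Emeka in UTC: 09:30-11:30, 13:00-15:00 (subtract 2h to convert from UTC+2).
Quinn ∩ Zane: 08:30-09:00.
Quinn ∩ Zane ∩ Vera: 08:30-09:00.
Quinn ∩ Zane ∩ Vera ∩ Yara: 08:30-09:00.
Quinn ∩ Zane ∩ Vera ∩ Yara ∩ Wei: ∅.
Quinn ∩ Zane ∩ Vera ∩ Yara ∩ Wei ∩ Emeka: ∅.
There is no time when everyone is free.
No common window is at least 60 minutes long.

none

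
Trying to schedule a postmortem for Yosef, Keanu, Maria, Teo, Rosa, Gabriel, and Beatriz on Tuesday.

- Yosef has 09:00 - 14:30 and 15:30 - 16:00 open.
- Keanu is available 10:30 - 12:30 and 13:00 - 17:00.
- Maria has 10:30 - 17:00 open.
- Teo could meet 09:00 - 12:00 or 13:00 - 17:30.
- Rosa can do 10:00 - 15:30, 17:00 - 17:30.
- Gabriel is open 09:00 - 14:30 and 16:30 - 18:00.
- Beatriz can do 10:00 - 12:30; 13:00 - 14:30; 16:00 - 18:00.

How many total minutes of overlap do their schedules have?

180

Yosef ∩ Keanu: 10:30-12:30, 13:00-14:30, 15:30-16:00.
Yosef ∩ Keanu ∩ Maria: 10:30-12:30, 13:00-14:30, 15:30-16:00.
Yosef ∩ Keanu ∩ Maria ∩ Teo: 10:30-12:00, 13:00-14:30, 15:30-16:00.
Yosef ∩ Keanu ∩ Maria ∩ Teo ∩ Rosa: 10:30-12:00, 13:00-14:30.
Yosef ∩ Keanu ∩ Maria ∩ Teo ∩ Rosa ∩ Gabriel: 10:30-12:00, 13:00-14:30.
Yosef ∩ Keanu ∩ Maria ∩ Teo ∩ Rosa ∩ Gabriel ∩ Beatriz: 10:30-12:00, 13:00-14:30.
So the common availability across everyone is 10:30-12:00, 13:00-14:30.
Summing the common windows: 90 + 90 = 180 minutes.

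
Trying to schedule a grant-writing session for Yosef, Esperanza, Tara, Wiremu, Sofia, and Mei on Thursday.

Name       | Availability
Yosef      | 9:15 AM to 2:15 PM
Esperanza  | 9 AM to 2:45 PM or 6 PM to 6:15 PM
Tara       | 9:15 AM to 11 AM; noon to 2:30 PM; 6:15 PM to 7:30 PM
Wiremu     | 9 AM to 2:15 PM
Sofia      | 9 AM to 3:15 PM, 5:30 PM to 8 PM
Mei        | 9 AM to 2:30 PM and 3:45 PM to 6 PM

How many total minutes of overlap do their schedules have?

Yosef ∩ Esperanza: 09:15-14:15.
Yosef ∩ Esperanza ∩ Tara: 09:15-11:00, 12:00-14:15.
Yosef ∩ Esperanza ∩ Tara ∩ Wiremu: 09:15-11:00, 12:00-14:15.
Yosef ∩ Esperanza ∩ Tara ∩ Wiremu ∩ Sofia: 09:15-11:00, 12:00-14:15.
Yosef ∩ Esperanza ∩ Tara ∩ Wiremu ∩ Sofia ∩ Mei: 09:15-11:00, 12:00-14:15.
Summing the common windows: 105 + 135 = 240 minutes.

240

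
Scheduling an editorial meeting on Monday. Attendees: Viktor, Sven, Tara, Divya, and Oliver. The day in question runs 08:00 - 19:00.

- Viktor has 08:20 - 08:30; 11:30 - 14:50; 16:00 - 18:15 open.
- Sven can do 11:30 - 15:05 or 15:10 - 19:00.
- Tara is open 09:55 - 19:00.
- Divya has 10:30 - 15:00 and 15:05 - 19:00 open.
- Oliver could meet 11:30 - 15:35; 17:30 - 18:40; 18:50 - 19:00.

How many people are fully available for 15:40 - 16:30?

Sven, Tara, and Divya can make the full 15:40-16:30 slot — that's 3.

3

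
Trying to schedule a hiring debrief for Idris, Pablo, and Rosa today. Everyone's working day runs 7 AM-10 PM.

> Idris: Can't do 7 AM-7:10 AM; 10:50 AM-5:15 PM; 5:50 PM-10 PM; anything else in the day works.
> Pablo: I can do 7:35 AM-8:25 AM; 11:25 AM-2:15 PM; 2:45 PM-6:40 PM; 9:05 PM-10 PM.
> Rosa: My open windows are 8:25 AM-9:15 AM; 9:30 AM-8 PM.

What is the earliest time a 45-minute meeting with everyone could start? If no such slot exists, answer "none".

Idris free: 07:10-10:50, 17:15-17:50 (invert busy blocks within the working day).
Pablo free: 07:35-08:25, 11:25-14:15, 14:45-18:40, 21:05-22:00.
Rosa free: 08:25-09:15, 09:30-20:00.
Idris ∩ Pablo: 07:35-08:25, 17:15-17:50.
Idris ∩ Pablo ∩ Rosa: 17:15-17:50.
No common window is at least 45 minutes long.

none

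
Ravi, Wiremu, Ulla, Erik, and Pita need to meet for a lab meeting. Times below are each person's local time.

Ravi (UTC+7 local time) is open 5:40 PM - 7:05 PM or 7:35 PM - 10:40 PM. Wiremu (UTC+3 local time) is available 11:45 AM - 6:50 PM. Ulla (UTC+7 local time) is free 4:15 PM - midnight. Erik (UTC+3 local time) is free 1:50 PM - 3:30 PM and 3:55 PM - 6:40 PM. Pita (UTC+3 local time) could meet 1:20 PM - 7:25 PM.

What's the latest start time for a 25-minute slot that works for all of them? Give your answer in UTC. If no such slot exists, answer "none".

Ravi in UTC: 10:40-12:05, 12:35-15:40 (subtract 7h to convert from UTC+7).
Wiremu in UTC: 08:45-15:50 (subtract 3h to convert from UTC+3).
Ulla in UTC: 09:15-17:00 (subtract 7h to convert from UTC+7).
Erik in UTC: 10:50-12:30, 12:55-15:40 (subtract 3h to convert from UTC+3).
Pita in UTC: 10:20-16:25 (subtract 3h to convert from UTC+3).
Ravi ∩ Wiremu: 10:40-12:05, 12:35-15:40.
Ravi ∩ Wiremu ∩ Ulla: 10:40-12:05, 12:35-15:40.
Ravi ∩ Wiremu ∩ Ulla ∩ Erik: 10:50-12:05, 12:55-15:40.
Ravi ∩ Wiremu ∩ Ulla ∩ Erik ∩ Pita: 10:50-12:05, 12:55-15:40.
The last common window of at least 25 minutes is 12:55-15:40; a 25-minute meeting can start as late as 15:15 and still end by 15:40.

15:15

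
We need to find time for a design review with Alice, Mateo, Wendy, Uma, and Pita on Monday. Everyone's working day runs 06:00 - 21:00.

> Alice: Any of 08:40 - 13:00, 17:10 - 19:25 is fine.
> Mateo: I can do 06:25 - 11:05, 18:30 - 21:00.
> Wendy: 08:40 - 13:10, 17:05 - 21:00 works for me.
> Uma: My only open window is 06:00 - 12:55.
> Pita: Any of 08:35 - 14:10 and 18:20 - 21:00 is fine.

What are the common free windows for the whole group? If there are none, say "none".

08:40-11:05

Alice ∩ Mateo: 08:40-11:05, 18:30-19:25.
Alice ∩ Mateo ∩ Wendy: 08:40-11:05, 18:30-19:25.
Alice ∩ Mateo ∩ Wendy ∩ Uma: 08:40-11:05.
Alice ∩ Mateo ∩ Wendy ∩ Uma ∩ Pita: 08:40-11:05.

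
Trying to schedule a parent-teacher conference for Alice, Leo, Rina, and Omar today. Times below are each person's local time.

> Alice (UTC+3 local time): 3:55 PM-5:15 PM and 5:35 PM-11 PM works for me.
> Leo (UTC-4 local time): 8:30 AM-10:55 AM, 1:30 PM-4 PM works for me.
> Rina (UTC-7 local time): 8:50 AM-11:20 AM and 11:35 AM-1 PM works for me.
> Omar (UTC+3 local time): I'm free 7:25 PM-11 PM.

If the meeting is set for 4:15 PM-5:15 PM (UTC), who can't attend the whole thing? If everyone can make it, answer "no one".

Alice in UTC: 12:55-14:15, 14:35-20:00 (subtract 3h to convert from UTC+3).
Leo in UTC: 12:30-14:55, 17:30-20:00 (add 4h to convert from UTC-4).
Rina in UTC: 15:50-18:20, 18:35-20:00 (add 7h to convert from UTC-7).
Omar in UTC: 16:25-20:00 (subtract 3h to convert from UTC+3).
Alice: free for 16:15-17:15. Leo: not fully free for 16:15-17:15. Rina: free for 16:15-17:15. Omar: not fully free for 16:15-17:15.

Leo, Omar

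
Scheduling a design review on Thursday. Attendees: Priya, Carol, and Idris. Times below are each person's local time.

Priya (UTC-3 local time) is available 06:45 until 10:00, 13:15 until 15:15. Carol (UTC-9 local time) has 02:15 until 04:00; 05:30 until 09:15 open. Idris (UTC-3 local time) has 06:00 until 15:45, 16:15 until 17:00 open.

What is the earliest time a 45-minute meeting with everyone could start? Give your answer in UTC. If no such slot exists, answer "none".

Priya in UTC: 09:45-13:00, 16:15-18:15 (add 3h to convert from UTC-3).
Carol in UTC: 11:15-13:00, 14:30-18:15 (add 9h to convert from UTC-9).
Idris in UTC: 09:00-18:45, 19:15-20:00 (add 3h to convert from UTC-3).
Priya ∩ Carol: 11:15-13:00, 16:15-18:15.
Priya ∩ Carol ∩ Idris: 11:15-13:00, 16:15-18:15.
The first common window of at least 45 minutes is 11:15-13:00, so the earliest start is 11:15.

11:15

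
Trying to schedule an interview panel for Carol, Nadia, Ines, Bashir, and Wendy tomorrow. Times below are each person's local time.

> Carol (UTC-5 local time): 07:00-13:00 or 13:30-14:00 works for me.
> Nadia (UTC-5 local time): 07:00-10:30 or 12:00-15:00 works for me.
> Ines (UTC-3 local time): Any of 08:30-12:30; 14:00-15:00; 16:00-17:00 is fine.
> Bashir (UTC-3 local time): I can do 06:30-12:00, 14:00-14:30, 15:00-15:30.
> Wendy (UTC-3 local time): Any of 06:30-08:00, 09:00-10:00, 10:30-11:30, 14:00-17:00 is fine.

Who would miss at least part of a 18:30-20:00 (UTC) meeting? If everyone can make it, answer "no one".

Carol in UTC: 12:00-18:00, 18:30-19:00 (add 5h to convert from UTC-5).
Nadia in UTC: 12:00-15:30, 17:00-20:00 (add 5h to convert from UTC-5).
Ines in UTC: 11:30-15:30, 17:00-18:00, 19:00-20:00 (add 3h to convert from UTC-3).
Bashir in UTC: 09:30-15:00, 17:00-17:30, 18:00-18:30 (add 3h to convert from UTC-3).
Wendy in UTC: 09:30-11:00, 12:00-13:00, 13:30-14:30, 17:00-20:00 (add 3h to convert from UTC-3).
Carol: not fully free for 18:30-20:00. Nadia: free for 18:30-20:00. Ines: not fully free for 18:30-20:00. Bashir: not fully free for 18:30-20:00. Wendy: free for 18:30-20:00.

Bashir, Carol, Ines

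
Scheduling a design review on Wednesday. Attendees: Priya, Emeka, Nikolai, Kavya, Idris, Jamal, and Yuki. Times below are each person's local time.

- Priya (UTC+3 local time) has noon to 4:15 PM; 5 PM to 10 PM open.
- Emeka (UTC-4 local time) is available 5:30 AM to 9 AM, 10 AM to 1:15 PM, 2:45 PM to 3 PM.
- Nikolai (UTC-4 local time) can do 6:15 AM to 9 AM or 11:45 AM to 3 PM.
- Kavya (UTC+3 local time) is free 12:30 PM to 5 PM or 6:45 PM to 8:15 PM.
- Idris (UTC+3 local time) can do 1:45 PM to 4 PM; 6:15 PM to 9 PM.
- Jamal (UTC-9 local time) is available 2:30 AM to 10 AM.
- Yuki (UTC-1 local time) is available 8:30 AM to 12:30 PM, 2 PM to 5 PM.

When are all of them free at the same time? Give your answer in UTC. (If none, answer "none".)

Priya in UTC: 09:00-13:15, 14:00-19:00 (subtract 3h to convert from UTC+3).
Emeka in UTC: 09:30-13:00, 14:00-17:15, 18:45-19:00 (add 4h to convert from UTC-4).
Nikolai in UTC: 10:15-13:00, 15:45-19:00 (add 4h to convert from UTC-4).
Kavya in UTC: 09:30-14:00, 15:45-17:15 (subtract 3h to convert from UTC+3).
Idris in UTC: 10:45-13:00, 15:15-18:00 (subtract 3h to convert from UTC+3).
Jamal in UTC: 11:30-19:00 (add 9h to convert from UTC-9).
Yuki in UTC: 09:30-13:30, 15:00-18:00 (add 1h to convert from UTC-1).
Priya ∩ Emeka: 09:30-13:00, 14:00-17:15, 18:45-19:00.
Priya ∩ Emeka ∩ Nikolai: 10:15-13:00, 15:45-17:15, 18:45-19:00.
Priya ∩ Emeka ∩ Nikolai ∩ Kavya: 10:15-13:00, 15:45-17:15.
Priya ∩ Emeka ∩ Nikolai ∩ Kavya ∩ Idris: 10:45-13:00, 15:45-17:15.
Priya ∩ Emeka ∩ Nikolai ∩ Kavya ∩ Idris ∩ Jamal: 11:30-13:00, 15:45-17:15.
Priya ∩ Emeka ∩ Nikolai ∩ Kavya ∩ Idris ∩ Jamal ∩ Yuki: 11:30-13:00, 15:45-17:15.
Those are the intersection windows.

11:30-13:00, 15:45-17:15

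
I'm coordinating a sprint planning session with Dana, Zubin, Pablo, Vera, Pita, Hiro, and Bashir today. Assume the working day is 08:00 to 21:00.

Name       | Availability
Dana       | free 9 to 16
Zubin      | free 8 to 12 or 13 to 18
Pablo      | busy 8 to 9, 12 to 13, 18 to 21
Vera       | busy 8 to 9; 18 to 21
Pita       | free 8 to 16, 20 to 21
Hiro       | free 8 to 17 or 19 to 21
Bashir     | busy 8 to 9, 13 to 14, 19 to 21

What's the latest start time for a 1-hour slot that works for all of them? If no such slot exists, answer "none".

15:00

Dana free: 09:00-16:00.
Zubin free: 08:00-12:00, 13:00-18:00.
Pablo free: 09:00-12:00, 13:00-18:00 (invert busy blocks within the working day).
Vera free: 09:00-18:00 (invert busy blocks within the working day).
Pita free: 08:00-16:00, 20:00-21:00.
Hiro free: 08:00-17:00, 19:00-21:00.
Bashir free: 09:00-13:00, 14:00-19:00 (invert busy blocks within the working day).
Dana ∩ Zubin: 09:00-12:00, 13:00-16:00.
Dana ∩ Zubin ∩ Pablo: 09:00-12:00, 13:00-16:00.
Dana ∩ Zubin ∩ Pablo ∩ Vera: 09:00-12:00, 13:00-16:00.
Dana ∩ Zubin ∩ Pablo ∩ Vera ∩ Pita: 09:00-12:00, 13:00-16:00.
Dana ∩ Zubin ∩ Pablo ∩ Vera ∩ Pita ∩ Hiro: 09:00-12:00, 13:00-16:00.
Dana ∩ Zubin ∩ Pablo ∩ Vera ∩ Pita ∩ Hiro ∩ Bashir: 09:00-12:00, 14:00-16:00.
The last common window of at least 60 minutes is 14:00-16:00; a 60-minute meeting can start as late as 15:00 and still end by 16:00.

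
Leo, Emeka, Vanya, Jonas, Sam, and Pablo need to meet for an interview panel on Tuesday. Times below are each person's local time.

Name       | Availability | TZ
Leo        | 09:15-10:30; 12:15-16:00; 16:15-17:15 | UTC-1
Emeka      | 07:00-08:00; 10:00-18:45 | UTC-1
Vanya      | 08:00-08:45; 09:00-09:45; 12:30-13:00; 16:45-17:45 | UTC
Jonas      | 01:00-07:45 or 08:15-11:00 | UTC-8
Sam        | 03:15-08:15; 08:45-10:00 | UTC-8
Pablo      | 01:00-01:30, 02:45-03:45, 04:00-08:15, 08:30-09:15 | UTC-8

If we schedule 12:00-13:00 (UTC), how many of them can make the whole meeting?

4

Leo in UTC: 10:15-11:30, 13:15-17:00, 17:15-18:15 (add 1h to convert from UTC-1).
Emeka in UTC: 08:00-09:00, 11:00-19:45 (add 1h to convert from UTC-1).
Vanya in UTC: 08:00-08:45, 09:00-09:45, 12:30-13:00, 16:45-17:45.
Jonas in UTC: 09:00-15:45, 16:15-19:00 (add 8h to convert from UTC-8).
Sam in UTC: 11:15-16:15, 16:45-18:00 (add 8h to convert from UTC-8).
Pablo in UTC: 09:00-09:30, 10:45-11:45, 12:00-16:15, 16:30-17:15 (add 8h to convert from UTC-8).
Emeka, Jonas, Sam, and Pablo can make the full 12:00-13:00 slot — that's 4.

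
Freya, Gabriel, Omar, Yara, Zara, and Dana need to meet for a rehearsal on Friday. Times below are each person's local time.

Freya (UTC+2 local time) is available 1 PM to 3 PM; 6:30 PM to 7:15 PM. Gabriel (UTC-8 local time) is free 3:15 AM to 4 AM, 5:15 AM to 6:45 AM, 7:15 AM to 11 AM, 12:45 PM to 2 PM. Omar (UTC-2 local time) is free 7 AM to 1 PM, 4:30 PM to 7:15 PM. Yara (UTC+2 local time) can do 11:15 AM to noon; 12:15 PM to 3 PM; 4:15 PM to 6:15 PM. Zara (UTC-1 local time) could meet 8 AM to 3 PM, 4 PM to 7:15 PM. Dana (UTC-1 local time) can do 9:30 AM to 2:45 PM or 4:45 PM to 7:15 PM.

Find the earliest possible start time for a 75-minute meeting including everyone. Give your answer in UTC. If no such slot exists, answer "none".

Freya in UTC: 11:00-13:00, 16:30-17:15 (subtract 2h to convert from UTC+2).
Gabriel in UTC: 11:15-12:00, 13:15-14:45, 15:15-19:00, 20:45-22:00 (add 8h to convert from UTC-8).
Omar in UTC: 09:00-15:00, 18:30-21:15 (add 2h to convert from UTC-2).
Yara in UTC: 09:15-10:00, 10:15-13:00, 14:15-16:15 (subtract 2h to convert from UTC+2).
Zara in UTC: 09:00-16:00, 17:00-20:15 (add 1h to convert from UTC-1).
Dana in UTC: 10:30-15:45, 17:45-20:15 (add 1h to convert from UTC-1).
Freya ∩ Gabriel: 11:15-12:00, 16:30-17:15.
Freya ∩ Gabriel ∩ Omar: 11:15-12:00.
Freya ∩ Gabriel ∩ Omar ∩ Yara: 11:15-12:00.
Freya ∩ Gabriel ∩ Omar ∩ Yara ∩ Zara: 11:15-12:00.
Freya ∩ Gabriel ∩ Omar ∩ Yara ∩ Zara ∩ Dana: 11:15-12:00.
So the common availability across everyone is 11:15-12:00.
No common window is at least 75 minutes long.

none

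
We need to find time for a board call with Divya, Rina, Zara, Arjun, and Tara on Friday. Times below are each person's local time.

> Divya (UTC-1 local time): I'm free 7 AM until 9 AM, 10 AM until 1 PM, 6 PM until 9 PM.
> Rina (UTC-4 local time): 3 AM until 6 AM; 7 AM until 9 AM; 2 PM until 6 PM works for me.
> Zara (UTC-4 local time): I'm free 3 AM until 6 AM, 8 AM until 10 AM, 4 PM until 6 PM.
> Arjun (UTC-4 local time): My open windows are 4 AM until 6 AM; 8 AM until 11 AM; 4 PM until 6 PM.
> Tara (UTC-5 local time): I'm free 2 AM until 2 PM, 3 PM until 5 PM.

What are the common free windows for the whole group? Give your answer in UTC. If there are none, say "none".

Divya in UTC: 08:00-10:00, 11:00-14:00, 19:00-22:00 (add 1h to convert from UTC-1).
Rina in UTC: 07:00-10:00, 11:00-13:00, 18:00-22:00 (add 4h to convert from UTC-4).
Zara in UTC: 07:00-10:00, 12:00-14:00, 20:00-22:00 (add 4h to convert from UTC-4).
Arjun in UTC: 08:00-10:00, 12:00-15:00, 20:00-22:00 (add 4h to convert from UTC-4).
Tara in UTC: 07:00-19:00, 20:00-22:00 (add 5h to convert from UTC-5).
Divya ∩ Rina: 08:00-10:00, 11:00-13:00, 19:00-22:00.
Divya ∩ Rina ∩ Zara: 08:00-10:00, 12:00-13:00, 20:00-22:00.
Divya ∩ Rina ∩ Zara ∩ Arjun: 08:00-10:00, 12:00-13:00, 20:00-22:00.
Divya ∩ Rina ∩ Zara ∩ Arjun ∩ Tara: 08:00-10:00, 12:00-13:00, 20:00-22:00.

08:00-10:00, 12:00-13:00, 20:00-22:00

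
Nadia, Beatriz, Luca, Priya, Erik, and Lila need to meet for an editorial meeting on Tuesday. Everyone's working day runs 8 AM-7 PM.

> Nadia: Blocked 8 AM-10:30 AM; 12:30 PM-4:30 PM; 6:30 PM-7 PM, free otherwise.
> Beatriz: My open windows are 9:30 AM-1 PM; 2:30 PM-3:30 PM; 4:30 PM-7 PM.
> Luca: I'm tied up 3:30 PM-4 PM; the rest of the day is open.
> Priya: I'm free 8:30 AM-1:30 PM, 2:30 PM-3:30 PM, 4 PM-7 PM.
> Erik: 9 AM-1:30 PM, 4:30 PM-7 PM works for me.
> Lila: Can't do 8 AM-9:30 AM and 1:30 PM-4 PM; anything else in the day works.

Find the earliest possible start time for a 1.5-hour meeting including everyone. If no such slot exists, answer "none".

Nadia free: 10:30-12:30, 16:30-18:30 (invert busy blocks within the working day).
Beatriz free: 09:30-13:00, 14:30-15:30, 16:30-19:00.
Luca free: 08:00-15:30, 16:00-19:00 (invert busy blocks within the working day).
Priya free: 08:30-13:30, 14:30-15:30, 16:00-19:00.
Erik free: 09:00-13:30, 16:30-19:00.
Lila free: 09:30-13:30, 16:00-19:00 (invert busy blocks within the working day).
Nadia ∩ Beatriz: 10:30-12:30, 16:30-18:30.
Nadia ∩ Beatriz ∩ Luca: 10:30-12:30, 16:30-18:30.
Nadia ∩ Beatriz ∩ Luca ∩ Priya: 10:30-12:30, 16:30-18:30.
Nadia ∩ Beatriz ∩ Luca ∩ Priya ∩ Erik: 10:30-12:30, 16:30-18:30.
Nadia ∩ Beatriz ∩ Luca ∩ Priya ∩ Erik ∩ Lila: 10:30-12:30, 16:30-18:30.
The first common window of at least 90 minutes is 10:30-12:30, so the earliest start is 10:30.

10:30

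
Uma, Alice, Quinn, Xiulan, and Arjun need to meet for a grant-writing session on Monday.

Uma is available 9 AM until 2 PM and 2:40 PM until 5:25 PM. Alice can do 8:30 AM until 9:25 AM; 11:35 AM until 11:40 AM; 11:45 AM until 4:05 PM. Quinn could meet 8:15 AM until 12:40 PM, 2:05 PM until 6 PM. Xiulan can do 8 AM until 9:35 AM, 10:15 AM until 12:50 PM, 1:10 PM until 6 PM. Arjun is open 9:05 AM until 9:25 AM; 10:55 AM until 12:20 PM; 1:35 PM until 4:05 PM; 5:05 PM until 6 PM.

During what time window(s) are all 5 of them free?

09:05-09:25, 11:35-11:40, 11:45-12:20, 14:40-16:05

Uma ∩ Alice: 09:00-09:25, 11:35-11:40, 11:45-14:00, 14:40-16:05.
Uma ∩ Alice ∩ Quinn: 09:00-09:25, 11:35-11:40, 11:45-12:40, 14:40-16:05.
Uma ∩ Alice ∩ Quinn ∩ Xiulan: 09:00-09:25, 11:35-11:40, 11:45-12:40, 14:40-16:05.
Uma ∩ Alice ∩ Quinn ∩ Xiulan ∩ Arjun: 09:05-09:25, 11:35-11:40, 11:45-12:20, 14:40-16:05.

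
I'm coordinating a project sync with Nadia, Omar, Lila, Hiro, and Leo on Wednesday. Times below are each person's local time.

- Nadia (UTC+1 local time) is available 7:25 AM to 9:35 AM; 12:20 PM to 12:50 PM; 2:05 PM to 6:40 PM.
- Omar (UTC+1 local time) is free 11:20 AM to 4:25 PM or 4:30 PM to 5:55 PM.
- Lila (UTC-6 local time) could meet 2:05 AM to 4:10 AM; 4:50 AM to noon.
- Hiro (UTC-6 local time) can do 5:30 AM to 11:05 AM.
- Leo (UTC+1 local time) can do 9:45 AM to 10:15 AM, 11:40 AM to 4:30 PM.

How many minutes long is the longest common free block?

140

Nadia in UTC: 06:25-08:35, 11:20-11:50, 13:05-17:40 (subtract 1h to convert from UTC+1).
Omar in UTC: 10:20-15:25, 15:30-16:55 (subtract 1h to convert from UTC+1).
Lila in UTC: 08:05-10:10, 10:50-18:00 (add 6h to convert from UTC-6).
Hiro in UTC: 11:30-17:05 (add 6h to convert from UTC-6).
Leo in UTC: 08:45-09:15, 10:40-15:30 (subtract 1h to convert from UTC+1).
Nadia ∩ Omar: 11:20-11:50, 13:05-15:25, 15:30-16:55.
Nadia ∩ Omar ∩ Lila: 11:20-11:50, 13:05-15:25, 15:30-16:55.
Nadia ∩ Omar ∩ Lila ∩ Hiro: 11:30-11:50, 13:05-15:25, 15:30-16:55.
Nadia ∩ Omar ∩ Lila ∩ Hiro ∩ Leo: 11:30-11:50, 13:05-15:25.
So the common availability across everyone is 11:30-11:50, 13:05-15:25.
The longest is 13:05-15:25 at 140 minutes.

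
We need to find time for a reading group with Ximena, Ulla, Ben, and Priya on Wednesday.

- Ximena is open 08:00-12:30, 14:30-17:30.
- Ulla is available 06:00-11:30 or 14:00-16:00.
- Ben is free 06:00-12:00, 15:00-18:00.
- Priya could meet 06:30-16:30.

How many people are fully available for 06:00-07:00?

Ulla and Ben can make the full 06:00-07:00 slot — that's 2.

2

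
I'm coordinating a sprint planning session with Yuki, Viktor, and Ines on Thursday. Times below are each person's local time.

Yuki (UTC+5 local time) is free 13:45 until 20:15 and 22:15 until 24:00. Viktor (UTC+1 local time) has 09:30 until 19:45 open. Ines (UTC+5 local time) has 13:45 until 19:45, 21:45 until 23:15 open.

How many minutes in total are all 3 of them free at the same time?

420

Yuki in UTC: 08:45-15:15, 17:15-19:00 (subtract 5h to convert from UTC+5).
Viktor in UTC: 08:30-18:45 (subtract 1h to convert from UTC+1).
Ines in UTC: 08:45-14:45, 16:45-18:15 (subtract 5h to convert from UTC+5).
Yuki ∩ Viktor: 08:45-15:15, 17:15-18:45.
Yuki ∩ Viktor ∩ Ines: 08:45-14:45, 17:15-18:15.
Summing the common windows: 360 + 60 = 420 minutes.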